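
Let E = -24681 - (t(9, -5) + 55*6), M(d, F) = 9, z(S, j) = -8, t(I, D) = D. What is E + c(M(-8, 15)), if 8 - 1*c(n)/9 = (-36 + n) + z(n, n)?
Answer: -24619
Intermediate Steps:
c(n) = 468 - 9*n (c(n) = 72 - 9*((-36 + n) - 8) = 72 - 9*(-44 + n) = 72 + (396 - 9*n) = 468 - 9*n)
E = -25006 (E = -24681 - (-5 + 55*6) = -24681 - (-5 + 330) = -24681 - 1*325 = -24681 - 325 = -25006)
E + c(M(-8, 15)) = -25006 + (468 - 9*9) = -25006 + (468 - 81) = -25006 + 387 = -24619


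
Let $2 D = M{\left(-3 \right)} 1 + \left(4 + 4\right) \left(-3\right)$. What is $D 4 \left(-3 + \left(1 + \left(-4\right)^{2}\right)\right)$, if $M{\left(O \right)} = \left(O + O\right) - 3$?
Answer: $-924$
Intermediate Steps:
$M{\left(O \right)} = -3 + 2 O$ ($M{\left(O \right)} = 2 O - 3 = -3 + 2 O$)
$D = - \frac{33}{2}$ ($D = \frac{\left(-3 + 2 \left(-3\right)\right) 1 + \left(4 + 4\right) \left(-3\right)}{2} = \frac{\left(-3 - 6\right) 1 + 8 \left(-3\right)}{2} = \frac{\left(-9\right) 1 - 24}{2} = \frac{-9 - 24}{2} = \frac{1}{2} \left(-33\right) = - \frac{33}{2} \approx -16.5$)
$D 4 \left(-3 + \left(1 + \left(-4\right)^{2}\right)\right) = \left(- \frac{33}{2}\right) 4 \left(-3 + \left(1 + \left(-4\right)^{2}\right)\right) = - 66 \left(-3 + \left(1 + 16\right)\right) = - 66 \left(-3 + 17\right) = \left(-66\right) 14 = -924$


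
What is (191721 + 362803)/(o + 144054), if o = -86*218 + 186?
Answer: 138631/31373 ≈ 4.4188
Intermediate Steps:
o = -18562 (o = -18748 + 186 = -18562)
(191721 + 362803)/(o + 144054) = (191721 + 362803)/(-18562 + 144054) = 554524/125492 = 554524*(1/125492) = 138631/31373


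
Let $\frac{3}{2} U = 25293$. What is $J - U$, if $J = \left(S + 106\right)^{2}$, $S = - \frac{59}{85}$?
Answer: $- \frac{41707549}{7225} \approx -5772.7$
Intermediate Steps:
$U = 16862$ ($U = \frac{2}{3} \cdot 25293 = 16862$)
$S = - \frac{59}{85}$ ($S = \left(-59\right) \frac{1}{85} = - \frac{59}{85} \approx -0.69412$)
$J = \frac{80120401}{7225}$ ($J = \left(- \frac{59}{85} + 106\right)^{2} = \left(\frac{8951}{85}\right)^{2} = \frac{80120401}{7225} \approx 11089.0$)
$J - U = \frac{80120401}{7225} - 16862 = - \frac{41707549}{7225}$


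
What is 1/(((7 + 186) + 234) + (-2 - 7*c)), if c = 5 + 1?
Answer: 1/383 ≈ 0.0026110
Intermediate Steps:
c = 6
1/(((7 + 186) + 234) + (-2 - 7*c)) = 1/(((7 + 186) + 234) + (-2 - 7*6)) = 1/((193 + 234) + (-2 - 42)) = 1/(427 - 44) = 1/383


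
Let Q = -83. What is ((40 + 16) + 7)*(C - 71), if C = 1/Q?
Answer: -371322/83 ≈ -4473.8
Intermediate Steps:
C = -1/83 (C = 1/(-83) = -1/83 ≈ -0.012048)
((40 + 16) + 7)*(C - 71) = ((40 + 16) + 7)*(-1/83 - 71) = (56 + 7)*(-5894/83) = 63*(-5894/83) = -371322/83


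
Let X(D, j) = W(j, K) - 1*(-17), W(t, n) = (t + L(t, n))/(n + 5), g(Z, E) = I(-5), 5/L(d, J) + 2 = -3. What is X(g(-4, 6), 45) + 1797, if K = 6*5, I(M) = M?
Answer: 63534/35 ≈ 1815.3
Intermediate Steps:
L(d, J) = -1 (L(d, J) = 5/(-2 - 3) = 5/(-5) = 5*(-⅕) = -1)
g(Z, E) = -5
K = 30
W(t, n) = (-1 + t)/(5 + n) (W(t, n) = (t - 1)/(n + 5) = (-1 + t)/(5 + n))
X(D, j) = 594/35 + j/35 (X(D, j) = (-1 + j)/(5 + 30) - 1*(-17) = (-1 + j)/35 + 17 = (-1/35 + j/35) + 17 = 594/35 + j/35)
X(g(-4, 6), 45) + 1797 = (594/35 + (1/35)*45) + 1797 = (594/35 + 9/7) + 1797 = 639/35 + 1797 = 63534/35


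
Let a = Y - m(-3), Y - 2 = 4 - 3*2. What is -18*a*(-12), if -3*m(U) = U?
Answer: -216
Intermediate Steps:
m(U) = -U/3
Y = 0 (Y = 2 + (4 - 3*2) = 2 + (4 - 6) = 2 - 2 = 0)
a = -1 (a = 0 - (-1)*(-3)/3 = 0 - 1*1 = 0 - 1 = -1)
-18*a*(-12) = -18*(-1)*(-12) = 18*(-12) = -216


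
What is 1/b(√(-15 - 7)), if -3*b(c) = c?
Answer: 3*I*√22/22 ≈ 0.6396*I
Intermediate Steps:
b(c) = -c/3
1/b(√(-15 - 7)) = 1/(-√(-15 - 7)/3) = 1/(-I*√22/3) = 3*I*√22/22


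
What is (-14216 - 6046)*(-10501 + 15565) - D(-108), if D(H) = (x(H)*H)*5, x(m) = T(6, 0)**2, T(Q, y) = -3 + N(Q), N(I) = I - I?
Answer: -102601908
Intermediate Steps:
N(I) = 0
T(Q, y) = -3 (T(Q, y) = -3 + 0 = -3)
x(m) = 9 (x(m) = (-3)**2 = 9)
D(H) = 45*H (D(H) = (9*H)*5 = 45*H)
(-14216 - 6046)*(-10501 + 15565) - D(-108) = (-14216 - 6046)*(-10501 + 15565) - 45*(-108) = -20262*5064 - 1*(-4860) = -102606768 + 4860 = -102601908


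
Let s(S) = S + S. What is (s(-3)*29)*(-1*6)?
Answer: 1044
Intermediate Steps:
s(S) = 2*S
(s(-3)*29)*(-1*6) = ((2*(-3))*29)*(-1*6) = -6*29*(-6) = -174*(-6) = 1044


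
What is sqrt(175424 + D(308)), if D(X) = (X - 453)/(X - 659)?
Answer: sqrt(2401384791)/117 ≈ 418.84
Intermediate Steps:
D(X) = (-453 + X)/(-659 + X)
sqrt(175424 + D(308)) = sqrt(175424 + (-453 + 308)/(-659 + 308)) = sqrt(175424 - 145/(-351)) = sqrt(175424 - 1/351*(-145)) = sqrt(175424 + 145/351) = sqrt(61573969/351) = sqrt(2401384791)/117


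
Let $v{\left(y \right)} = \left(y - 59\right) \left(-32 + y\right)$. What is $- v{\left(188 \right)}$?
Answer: $-20124$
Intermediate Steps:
$v{\left(y \right)} = \left(-59 + y\right) \left(-32 + y\right)$
$- v{\left(188 \right)} = - (1888 + 188^{2} - 17108) = - (1888 + 35344 - 17108) = \left(-1\right) 20124 = -20124$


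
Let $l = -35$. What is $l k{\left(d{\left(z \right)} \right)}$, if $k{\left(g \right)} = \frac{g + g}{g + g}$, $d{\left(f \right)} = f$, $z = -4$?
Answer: $-35$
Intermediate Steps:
$k{\left(g \right)} = 1$ ($k{\left(g \right)} = \frac{2 g}{2 g} = 2 g \frac{1}{2 g} = 1$)
$l k{\left(d{\left(z \right)} \right)} = \left(-35\right) 1 = -35$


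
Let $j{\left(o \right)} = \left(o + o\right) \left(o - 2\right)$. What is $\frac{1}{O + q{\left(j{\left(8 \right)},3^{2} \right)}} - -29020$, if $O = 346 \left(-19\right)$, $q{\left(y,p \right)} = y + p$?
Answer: $\frac{187730379}{6469} \approx 29020.0$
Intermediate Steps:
$j{\left(o \right)} = 2 o \left(-2 + o\right)$
$q{\left(y,p \right)} = p + y$
$O = -6574$
$\frac{1}{O + q{\left(j{\left(8 \right)},3^{2} \right)}} - -29020 = \frac{1}{-6574 + \left(3^{2} + 2 \cdot 8 \left(-2 + 8\right)\right)} - -29020 = \frac{1}{-6574 + \left(9 + 2 \cdot 8 \cdot 6\right)} + 29020 = \frac{1}{-6574 + \left(9 + 96\right)} + 29020 = \frac{1}{-6574 + 105} + 29020 = \frac{1}{-6469} + 29020 = - \frac{1}{6469} + 29020 = \frac{187730379}{6469}$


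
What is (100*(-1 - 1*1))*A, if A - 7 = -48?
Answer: 8200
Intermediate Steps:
A = -41 (A = 7 - 48 = -41)
(100*(-1 - 1*1))*A = (100*(-1 - 1*1))*(-41) = (100*(-1 - 1))*(-41) = (100*(-2))*(-41) = -200*(-41) = 8200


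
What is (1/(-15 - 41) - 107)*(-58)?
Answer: 173797/28 ≈ 6207.0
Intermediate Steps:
(1/(-15 - 41) - 107)*(-58) = (1/(-56) - 107)*(-58) = (-1/56 - 107)*(-58) = -5993/56*(-58) = 173797/28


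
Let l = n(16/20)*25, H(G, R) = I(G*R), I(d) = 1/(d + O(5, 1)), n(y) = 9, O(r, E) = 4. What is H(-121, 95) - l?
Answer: -2585476/11491 ≈ -225.00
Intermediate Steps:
I(d) = 1/(4 + d) (I(d) = 1/(d + 4) = 1/(4 + d))
H(G, R) = 1/(4 + G*R)
l = 225 (l = 9*25 = 225)
H(-121, 95) - l = 1/(4 - 121*95) - 1*225 = 1/(4 - 11495) - 225 = 1/(-11491) - 225 = -1/11491 - 225 = -2585476/11491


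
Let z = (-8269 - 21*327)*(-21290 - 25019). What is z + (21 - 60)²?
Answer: 700934545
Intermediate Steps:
z = 700933024 (z = (-8269 - 6867)*(-46309) = -15136*(-46309) = 700933024)
z + (21 - 60)² = 700933024 + (21 - 60)² = 700933024 + (-39)² = 700933024 + 1521 = 700934545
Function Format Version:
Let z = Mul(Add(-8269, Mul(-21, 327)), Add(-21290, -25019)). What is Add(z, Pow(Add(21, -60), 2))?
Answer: 700934545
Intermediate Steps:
z = 700933024 (z = Mul(Add(-8269, -6867), -46309) = Mul(-15136, -46309) = 700933024)
Add(z, Pow(Add(21, -60), 2)) = Add(700933024, Pow(Add(21, -60), 2)) = Add(700933024, Pow(-39, 2)) = Add(700933024, 1521) = 700934545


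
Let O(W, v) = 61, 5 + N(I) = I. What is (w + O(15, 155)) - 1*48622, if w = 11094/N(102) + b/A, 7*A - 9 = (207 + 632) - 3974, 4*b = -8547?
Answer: -19584843793/404296 ≈ -48442.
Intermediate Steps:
b = -8547/4 (b = (¼)*(-8547) = -8547/4 ≈ -2136.8)
N(I) = -5 + I
A = -3126/7 (A = 9/7 + ((207 + 632) - 3974)/7 = 9/7 + (839 - 3974)/7 = 9/7 + (⅐)*(-3135) = 9/7 - 3135/7 = -3126/7 ≈ -446.57)
w = 48174263/404296 (w = 11094/(-5 + 102) - 8547/(4*(-3126/7)) = 11094/97 - 8547/4*(-7/3126) = 11094*(1/97) + 19943/4168 = 11094/97 + 19943/4168 = 48174263/404296 ≈ 119.16)
(w + O(15, 155)) - 1*48622 = (48174263/404296 + 61) - 1*48622 = 72836319/404296 - 48622 = -19584843793/404296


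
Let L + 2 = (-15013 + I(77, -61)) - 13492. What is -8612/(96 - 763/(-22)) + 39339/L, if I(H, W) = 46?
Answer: -1835144843/27275125 ≈ -67.283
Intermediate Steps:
L = -28461 (L = -2 + ((-15013 + 46) - 13492) = -2 + (-14967 - 13492) = -2 - 28459 = -28461)
-8612/(96 - 763/(-22)) + 39339/L = -8612/(96 - 763/(-22)) + 39339/(-28461) = -8612/(96 - 763*(-1)/22) + 39339*(-1/28461) = -8612/(96 - 7*(-109/22)) - 13113/9487 = -8612/(96 + 763/22) - 13113/9487 = -8612/2875/22 - 13113/9487 = -8612*22/2875 - 13113/9487 = -189464/2875 - 13113/9487 = -1835144843/27275125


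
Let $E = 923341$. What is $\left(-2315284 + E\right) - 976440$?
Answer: $-2368383$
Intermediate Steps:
$\left(-2315284 + E\right) - 976440 = \left(-2315284 + 923341\right) - 976440 = -1391943 - 976440 = -2368383$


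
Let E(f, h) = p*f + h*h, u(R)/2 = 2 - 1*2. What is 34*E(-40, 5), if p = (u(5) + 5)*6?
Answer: -39950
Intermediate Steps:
u(R) = 0 (u(R) = 2*(2 - 1*2) = 2*(2 - 2) = 2*0 = 0)
p = 30 (p = (0 + 5)*6 = 5*6 = 30)
E(f, h) = h² + 30*f (E(f, h) = 30*f + h*h = 30*f + h² = h² + 30*f)
34*E(-40, 5) = 34*(5² + 30*(-40)) = 34*(25 - 1200) = 34*(-1175) = -39950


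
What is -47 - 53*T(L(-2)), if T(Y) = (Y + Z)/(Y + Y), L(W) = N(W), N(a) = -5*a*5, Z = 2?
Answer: -1864/25 ≈ -74.560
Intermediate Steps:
N(a) = -25*a
L(W) = -25*W
T(Y) = (2 + Y)/(2*Y) (T(Y) = (Y + 2)/(Y + Y) = (2 + Y)/((2*Y)) = (2 + Y)*(1/(2*Y)) = (2 + Y)/(2*Y))
-47 - 53*T(L(-2)) = -47 - 53*(2 - 25*(-2))/(2*((-25*(-2)))) = -47 - 53*(2 + 50)/(2*50) = -47 - 53*52/(2*50) = -47 - 53*13/25 = -47 - 689/25 = -1864/25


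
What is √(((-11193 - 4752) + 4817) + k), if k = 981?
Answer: I*√10147 ≈ 100.73*I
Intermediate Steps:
√(((-11193 - 4752) + 4817) + k) = √(((-11193 - 4752) + 4817) + 981) = √((-15945 + 4817) + 981) = √(-11128 + 981) = √(-10147) = I*√10147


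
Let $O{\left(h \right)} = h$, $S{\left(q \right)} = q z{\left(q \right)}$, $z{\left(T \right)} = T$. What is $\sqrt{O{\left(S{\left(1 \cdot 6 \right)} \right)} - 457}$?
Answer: $i \sqrt{421} \approx 20.518 i$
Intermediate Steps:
$S{\left(q \right)} = q^{2}$ ($S{\left(q \right)} = q q = q^{2}$)
$\sqrt{O{\left(S{\left(1 \cdot 6 \right)} \right)} - 457} = \sqrt{\left(1 \cdot 6\right)^{2} - 457} = \sqrt{6^{2} - 457} = \sqrt{36 - 457} = \sqrt{-421} = i \sqrt{421}$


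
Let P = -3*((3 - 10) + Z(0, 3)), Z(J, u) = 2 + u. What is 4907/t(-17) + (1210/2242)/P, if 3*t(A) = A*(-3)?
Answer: 33014767/114342 ≈ 288.74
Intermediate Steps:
t(A) = -A (t(A) = (A*(-3))/3 = (-3*A)/3 = -A)
P = 6 (P = -3*((3 - 10) + (2 + 3)) = -3*(-7 + 5) = -3*(-2) = 6)
4907/t(-17) + (1210/2242)/P = 4907/((-1*(-17))) + (1210/2242)/6 = 4907/17 + (1210*(1/2242))*(⅙) = 4907*(1/17) + (605/1121)*(⅙) = 4907/17 + 605/6726 = 33014767/114342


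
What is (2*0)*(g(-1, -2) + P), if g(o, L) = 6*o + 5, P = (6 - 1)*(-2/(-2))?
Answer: 0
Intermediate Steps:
P = 5 (P = 5*(-2*(-½)) = 5*1 = 5)
g(o, L) = 5 + 6*o
(2*0)*(g(-1, -2) + P) = (2*0)*((5 + 6*(-1)) + 5) = 0*((5 - 6) + 5) = 0*(-1 + 5) = 0*4 = 0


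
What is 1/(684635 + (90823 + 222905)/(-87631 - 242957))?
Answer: 27549/18860983471 ≈ 1.4606e-6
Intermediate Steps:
1/(684635 + (90823 + 222905)/(-87631 - 242957)) = 1/(684635 + 313728/(-330588)) = 1/(684635 + 313728*(-1/330588)) = 1/(684635 - 26144/27549) = 1/(18860983471/27549) = 27549/18860983471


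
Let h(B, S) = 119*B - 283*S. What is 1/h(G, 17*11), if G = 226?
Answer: -1/26027 ≈ -3.8422e-5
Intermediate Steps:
h(B, S) = -283*S + 119*B
1/h(G, 17*11) = 1/(-4811*11 + 119*226) = 1/(-283*187 + 26894) = 1/(-52921 + 26894) = 1/(-26027) = -1/26027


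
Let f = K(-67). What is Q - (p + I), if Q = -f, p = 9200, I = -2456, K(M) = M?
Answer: -6677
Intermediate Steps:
f = -67
Q = 67 (Q = -1*(-67) = 67)
Q - (p + I) = 67 - (9200 - 2456) = 67 - 1*6744 = 67 - 6744 = -6677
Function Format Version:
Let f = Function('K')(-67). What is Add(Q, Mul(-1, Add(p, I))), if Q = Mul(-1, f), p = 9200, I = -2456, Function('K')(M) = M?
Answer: -6677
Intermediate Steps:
f = -67
Q = 67 (Q = Mul(-1, -67) = 67)
Add(Q, Mul(-1, Add(p, I))) = Add(67, Mul(-1, Add(9200, -2456))) = Add(67, Mul(-1, 6744)) = Add(67, -6744) = -6677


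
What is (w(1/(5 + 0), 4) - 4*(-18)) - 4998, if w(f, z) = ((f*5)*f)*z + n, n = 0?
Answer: -24626/5 ≈ -4925.2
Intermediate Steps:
w(f, z) = 5*z*f² (w(f, z) = ((f*5)*f)*z + 0 = ((5*f)*f)*z + 0 = (5*f²)*z + 0 = 5*z*f² + 0 = 5*z*f²)
(w(1/(5 + 0), 4) - 4*(-18)) - 4998 = (5*4*(1/(5 + 0))² - 4*(-18)) - 4998 = (5*4*(1/5)² + 72) - 4998 = (5*4*(⅕)² + 72) - 4998 = (5*4*(1/25) + 72) - 4998 = (⅘ + 72) - 4998 = 364/5 - 4998 = -24626/5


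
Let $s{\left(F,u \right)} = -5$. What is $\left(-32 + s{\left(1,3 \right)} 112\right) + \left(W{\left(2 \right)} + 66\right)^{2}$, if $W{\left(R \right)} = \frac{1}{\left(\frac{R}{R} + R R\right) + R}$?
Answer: $\frac{185361}{49} \approx 3782.9$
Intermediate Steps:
$W{\left(R \right)} = \frac{1}{1 + R + R^{2}}$ ($W{\left(R \right)} = \frac{1}{\left(1 + R^{2}\right) + R} = \frac{1}{1 + R + R^{2}}$)
$\left(-32 + s{\left(1,3 \right)} 112\right) + \left(W{\left(2 \right)} + 66\right)^{2} = \left(-32 - 560\right) + \left(\frac{1}{1 + 2 + 2^{2}} + 66\right)^{2} = \left(-32 - 560\right) + \left(\frac{1}{1 + 2 + 4} + 66\right)^{2} = -592 + \left(\frac{1}{7} + 66\right)^{2} = -592 + \left(\frac{463}{7}\right)^{2} = -592 + \frac{214369}{49} = \frac{185361}{49}$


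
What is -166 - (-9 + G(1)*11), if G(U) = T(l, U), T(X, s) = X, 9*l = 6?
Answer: -493/3 ≈ -164.33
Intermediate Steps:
l = ⅔ (l = (⅑)*6 = ⅔ ≈ 0.66667)
G(U) = ⅔
-166 - (-9 + G(1)*11) = -166 - (-9 + (⅔)*11) = -166 - (-9 + 22/3) = -166 - 1*(-5/3) = -166 + 5/3 = -493/3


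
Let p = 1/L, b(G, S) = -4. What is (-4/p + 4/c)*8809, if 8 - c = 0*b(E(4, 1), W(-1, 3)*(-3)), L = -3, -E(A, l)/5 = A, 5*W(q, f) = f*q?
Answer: 220225/2 ≈ 1.1011e+5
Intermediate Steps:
W(q, f) = f*q/5 (W(q, f) = (f*q)/5 = f*q/5)
E(A, l) = -5*A
c = 8 (c = 8 - 0*(-4) = 8 - 1*0 = 8 + 0 = 8)
p = -⅓ (p = 1/(-3) = -⅓ ≈ -0.33333)
(-4/p + 4/c)*8809 = (-4/(-⅓) + 4/8)*8809 = (-4*(-3) + 4*(⅛))*8809 = (12 + ½)*8809 = (25/2)*8809 = 220225/2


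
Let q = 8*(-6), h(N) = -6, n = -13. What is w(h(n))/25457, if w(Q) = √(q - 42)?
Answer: 3*I*√10/25457 ≈ 0.00037266*I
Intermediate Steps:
q = -48
w(Q) = 3*I*√10 (w(Q) = √(-48 - 42) = √(-90) = 3*I*√10)
w(h(n))/25457 = (3*I*√10)/25457 = (3*I*√10)*(1/25457) = 3*I*√10/25457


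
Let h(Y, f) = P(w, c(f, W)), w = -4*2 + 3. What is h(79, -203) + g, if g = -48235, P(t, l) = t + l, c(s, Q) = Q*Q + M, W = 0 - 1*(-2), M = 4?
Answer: -48232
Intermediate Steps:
W = 2 (W = 0 + 2 = 2)
c(s, Q) = 4 + Q**2 (c(s, Q) = Q*Q + 4 = Q**2 + 4 = 4 + Q**2)
w = -5 (w = -8 + 3 = -5)
P(t, l) = l + t
h(Y, f) = 3 (h(Y, f) = (4 + 2**2) - 5 = (4 + 4) - 5 = 8 - 5 = 3)
h(79, -203) + g = 3 - 48235 = -48232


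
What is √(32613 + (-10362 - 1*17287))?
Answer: 2*√1241 ≈ 70.456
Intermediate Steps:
√(32613 + (-10362 - 1*17287)) = √(32613 + (-10362 - 17287)) = √(32613 - 27649) = √4964 = 2*√1241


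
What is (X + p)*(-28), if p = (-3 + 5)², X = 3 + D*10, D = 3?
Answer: -1036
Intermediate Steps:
X = 33 (X = 3 + 3*10 = 3 + 30 = 33)
p = 4 (p = 2² = 4)
(X + p)*(-28) = (33 + 4)*(-28) = 37*(-28) = -1036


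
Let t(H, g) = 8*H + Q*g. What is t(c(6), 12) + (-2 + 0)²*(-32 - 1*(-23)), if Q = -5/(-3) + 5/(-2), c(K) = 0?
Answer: -46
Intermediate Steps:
Q = -⅚ (Q = -5*(-⅓) + 5*(-½) = 5/3 - 5/2 = -⅚ ≈ -0.83333)
t(H, g) = 8*H - 5*g/6
t(c(6), 12) + (-2 + 0)²*(-32 - 1*(-23)) = (8*0 - ⅚*12) + (-2 + 0)²*(-32 - 1*(-23)) = (0 - 10) + (-2)²*(-32 + 23) = -10 + 4*(-9) = -10 - 36 = -46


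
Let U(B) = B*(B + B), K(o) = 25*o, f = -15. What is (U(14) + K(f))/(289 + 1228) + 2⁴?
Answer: 24289/1517 ≈ 16.011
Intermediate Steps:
U(B) = 2*B² (U(B) = B*(2*B) = 2*B²)
(U(14) + K(f))/(289 + 1228) + 2⁴ = (2*14² + 25*(-15))/(289 + 1228) + 2⁴ = (2*196 - 375)/1517 + 16 = (392 - 375)*(1/1517) + 16 = 17*(1/1517) + 16 = 17/1517 + 16 = 24289/1517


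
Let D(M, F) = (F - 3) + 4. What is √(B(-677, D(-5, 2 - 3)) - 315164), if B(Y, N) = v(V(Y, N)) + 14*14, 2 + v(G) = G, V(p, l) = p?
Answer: I*√315647 ≈ 561.82*I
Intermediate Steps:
v(G) = -2 + G
D(M, F) = 1 + F (D(M, F) = (-3 + F) + 4 = 1 + F)
B(Y, N) = 194 + Y (B(Y, N) = (-2 + Y) + 14*14 = (-2 + Y) + 196 = 194 + Y)
√(B(-677, D(-5, 2 - 3)) - 315164) = √((194 - 677) - 315164) = √(-483 - 315164) = √(-315647) = I*√315647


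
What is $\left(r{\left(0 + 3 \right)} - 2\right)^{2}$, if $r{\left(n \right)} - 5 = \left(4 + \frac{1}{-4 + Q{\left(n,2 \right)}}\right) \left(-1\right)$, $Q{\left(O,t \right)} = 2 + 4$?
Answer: $\frac{9}{4} \approx 2.25$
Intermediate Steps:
$Q{\left(O,t \right)} = 6$
$r{\left(n \right)} = \frac{1}{2}$ ($r{\left(n \right)} = 5 + \left(4 + \frac{1}{-4 + 6}\right) \left(-1\right) = 5 + \left(4 + \frac{1}{2}\right) \left(-1\right) = 5 + \frac{9}{2} \left(-1\right) = 5 - \frac{9}{2} = \frac{1}{2}$)
$\left(r{\left(0 + 3 \right)} - 2\right)^{2} = \left(\frac{1}{2} - 2\right)^{2} = \left(- \frac{3}{2}\right)^{2} = \frac{9}{4}$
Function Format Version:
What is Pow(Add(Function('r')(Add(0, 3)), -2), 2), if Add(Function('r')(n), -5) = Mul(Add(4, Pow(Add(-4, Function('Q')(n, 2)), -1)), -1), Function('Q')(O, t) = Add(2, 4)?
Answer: Rational(9, 4) ≈ 2.2500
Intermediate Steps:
Function('Q')(O, t) = 6
Function('r')(n) = Rational(1, 2) (Function('r')(n) = Add(5, Mul(Add(4, Pow(Add(-4, 6), -1)), -1)) = Add(5, Mul(Add(4, Pow(2, -1)), -1)) = Add(5, Mul(Add(4, Rational(1, 2)), -1)) = Add(5, Mul(Rational(9, 2), -1)) = Add(5, Rational(-9, 2)) = Rational(1, 2))
Pow(Add(Function('r')(Add(0, 3)), -2), 2) = Pow(Add(Rational(1, 2), -2), 2) = Pow(Rational(-3, 2), 2) = Rational(9, 4)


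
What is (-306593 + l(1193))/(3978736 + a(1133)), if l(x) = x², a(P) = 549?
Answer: 1116656/3979285 ≈ 0.28062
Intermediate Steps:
(-306593 + l(1193))/(3978736 + a(1133)) = (-306593 + 1193²)/(3978736 + 549) = (-306593 + 1423249)/3979285 = 1116656*(1/3979285) = 1116656/3979285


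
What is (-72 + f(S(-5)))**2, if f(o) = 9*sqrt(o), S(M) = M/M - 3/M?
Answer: 26568/5 - 2592*sqrt(10)/5 ≈ 3674.3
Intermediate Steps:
S(M) = 1 - 3/M
(-72 + f(S(-5)))**2 = (-72 + 9*sqrt((-3 - 5)/(-5)))**2 = (-72 + 9*sqrt(-1/5*(-8)))**2 = (-72 + 9*sqrt(8/5))**2 = (-72 + 9*(2*sqrt(10)/5))**2 = (-72 + 18*sqrt(10)/5)**2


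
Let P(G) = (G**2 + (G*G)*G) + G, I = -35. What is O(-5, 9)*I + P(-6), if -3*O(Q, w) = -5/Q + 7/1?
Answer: -278/3 ≈ -92.667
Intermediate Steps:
O(Q, w) = -7/3 + 5/(3*Q) (O(Q, w) = -(-5/Q + 7/1)/3 = -(-5/Q + 7*1)/3 = -(-5/Q + 7)/3 = -(7 - 5/Q)/3 = -7/3 + 5/(3*Q))
P(G) = G + G**2 + G**3 (P(G) = (G**2 + G**2*G) + G = (G**2 + G**3) + G = G + G**2 + G**3)
O(-5, 9)*I + P(-6) = ((1/3)*(5 - 7*(-5))/(-5))*(-35) - 6*(1 - 6 + (-6)**2) = ((1/3)*(-1/5)*(5 + 35))*(-35) - 6*(1 - 6 + 36) = ((1/3)*(-1/5)*40)*(-35) - 6*31 = -8/3*(-35) - 186 = 280/3 - 186 = -278/3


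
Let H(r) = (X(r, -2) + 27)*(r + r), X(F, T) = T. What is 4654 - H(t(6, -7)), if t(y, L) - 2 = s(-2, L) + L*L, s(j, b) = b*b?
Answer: -346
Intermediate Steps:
s(j, b) = b²
t(y, L) = 2 + 2*L² (t(y, L) = 2 + (L² + L*L) = 2 + (L² + L²) = 2 + 2*L²)
H(r) = 50*r (H(r) = (-2 + 27)*(r + r) = 25*(2*r) = 50*r)
4654 - H(t(6, -7)) = 4654 - 50*(2 + 2*(-7)²) = 4654 - 50*(2 + 2*49) = 4654 - 50*(2 + 98) = 4654 - 50*100 = 4654 - 1*5000 = 4654 - 5000 = -346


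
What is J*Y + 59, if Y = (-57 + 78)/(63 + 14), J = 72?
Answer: 865/11 ≈ 78.636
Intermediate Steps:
Y = 3/11 (Y = 21/77 = 21*(1/77) = 3/11 ≈ 0.27273)
J*Y + 59 = 72*(3/11) + 59 = 216/11 + 59 = 865/11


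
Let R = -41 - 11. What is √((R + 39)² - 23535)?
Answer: I*√23366 ≈ 152.86*I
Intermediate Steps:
R = -52
√((R + 39)² - 23535) = √((-52 + 39)² - 23535) = √((-13)² - 23535) = √(169 - 23535) = √(-23366) = I*√23366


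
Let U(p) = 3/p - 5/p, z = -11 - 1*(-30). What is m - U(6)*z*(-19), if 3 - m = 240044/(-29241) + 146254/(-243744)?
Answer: -128914352731/1187886384 ≈ -108.52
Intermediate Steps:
z = 19 (z = -11 + 30 = 19)
m = 14027975477/1187886384 (m = 3 - (240044/(-29241) + 146254/(-243744)) = 3 - (240044*(-1/29241) + 146254*(-1/243744)) = 3 - (-240044/29241 - 73127/121872) = 3 - 1*(-10464316325/1187886384) = 3 + 10464316325/1187886384 = 14027975477/1187886384 ≈ 11.809)
U(p) = -2/p
m - U(6)*z*(-19) = 14027975477/1187886384 - -2/6*19*(-19) = 14027975477/1187886384 - -2*⅙*19*(-19) = 14027975477/1187886384 - (-⅓*19)*(-19) = 14027975477/1187886384 - (-19)*(-19)/3 = 14027975477/1187886384 - 1*361/3 = 14027975477/1187886384 - 361/3 = -128914352731/1187886384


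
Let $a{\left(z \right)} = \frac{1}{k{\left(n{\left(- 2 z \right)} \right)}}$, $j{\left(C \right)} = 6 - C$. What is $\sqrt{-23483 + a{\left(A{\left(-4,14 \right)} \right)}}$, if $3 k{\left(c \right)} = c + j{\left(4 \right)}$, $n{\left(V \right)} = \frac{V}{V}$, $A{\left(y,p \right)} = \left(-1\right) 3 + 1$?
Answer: $i \sqrt{23482} \approx 153.24 i$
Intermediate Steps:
$A{\left(y,p \right)} = -2$ ($A{\left(y,p \right)} = -3 + 1 = -2$)
$n{\left(V \right)} = 1$
$k{\left(c \right)} = \frac{2}{3} + \frac{c}{3}$ ($k{\left(c \right)} = \frac{c + \left(6 - 4\right)}{3} = \frac{c + 2}{3} = \frac{2 + c}{3} = \frac{2}{3} + \frac{c}{3}$)
$a{\left(z \right)} = 1$ ($a{\left(z \right)} = \frac{1}{\frac{2}{3} + \frac{1}{3} \cdot 1} = \frac{1}{\frac{2}{3} + \frac{1}{3}} = 1^{-1} = 1$)
$\sqrt{-23483 + a{\left(A{\left(-4,14 \right)} \right)}} = \sqrt{-23483 + 1} = \sqrt{-23482} = i \sqrt{23482}$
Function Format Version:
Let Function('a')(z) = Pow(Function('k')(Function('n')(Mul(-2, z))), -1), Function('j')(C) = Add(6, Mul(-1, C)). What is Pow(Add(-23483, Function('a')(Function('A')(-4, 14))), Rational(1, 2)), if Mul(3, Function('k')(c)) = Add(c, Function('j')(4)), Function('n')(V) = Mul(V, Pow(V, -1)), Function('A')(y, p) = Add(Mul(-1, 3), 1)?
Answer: Mul(I, Pow(23482, Rational(1, 2))) ≈ Mul(153.24, I)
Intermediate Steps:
Function('A')(y, p) = -2 (Function('A')(y, p) = Add(-3, 1) = -2)
Function('n')(V) = 1
Function('k')(c) = Add(Rational(2, 3), Mul(Rational(1, 3), c)) (Function('k')(c) = Mul(Rational(1, 3), Add(c, Add(6, Mul(-1, 4)))) = Mul(Rational(1, 3), Add(c, Add(6, -4))) = Mul(Rational(1, 3), Add(c, 2)) = Mul(Rational(1, 3), Add(2, c)) = Add(Rational(2, 3), Mul(Rational(1, 3), c)))
Function('a')(z) = 1 (Function('a')(z) = Pow(Add(Rational(2, 3), Mul(Rational(1, 3), 1)), -1) = Pow(Add(Rational(2, 3), Rational(1, 3)), -1) = Pow(1, -1) = 1)
Pow(Add(-23483, Function('a')(Function('A')(-4, 14))), Rational(1, 2)) = Pow(Add(-23483, 1), Rational(1, 2)) = Pow(-23482, Rational(1, 2)) = Mul(I, Pow(23482, Rational(1, 2)))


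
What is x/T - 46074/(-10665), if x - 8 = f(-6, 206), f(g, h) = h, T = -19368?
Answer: 16482943/3825180 ≈ 4.3091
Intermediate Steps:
x = 214 (x = 8 + 206 = 214)
x/T - 46074/(-10665) = 214/(-19368) - 46074/(-10665) = 214*(-1/19368) - 46074*(-1/10665) = -107/9684 + 15358/3555 = 16482943/3825180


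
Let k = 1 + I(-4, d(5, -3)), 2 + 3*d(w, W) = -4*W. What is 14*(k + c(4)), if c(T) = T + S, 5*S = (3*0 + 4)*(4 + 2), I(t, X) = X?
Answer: 2758/15 ≈ 183.87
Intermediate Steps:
d(w, W) = -⅔ - 4*W/3 (d(w, W) = -⅔ + (-4*W)/3 = -⅔ - 4*W/3)
S = 24/5 (S = ((3*0 + 4)*(4 + 2))/5 = ((0 + 4)*6)/5 = (4*6)/5 = (⅕)*24 = 24/5 ≈ 4.8000)
k = 13/3 (k = 1 + (-⅔ - 4/3*(-3)) = 1 + (-⅔ + 4) = 1 + 10/3 = 13/3 ≈ 4.3333)
c(T) = 24/5 + T (c(T) = T + 24/5 = 24/5 + T)
14*(k + c(4)) = 14*(13/3 + (24/5 + 4)) = 14*(13/3 + 44/5) = 14*(197/15) = 2758/15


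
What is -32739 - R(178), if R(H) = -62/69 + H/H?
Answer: -2258998/69 ≈ -32739.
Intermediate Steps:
R(H) = 7/69 (R(H) = -62*1/69 + 1 = -62/69 + 1 = 7/69)
-32739 - R(178) = -32739 - 1*7/69 = -32739 - 7/69 = -2258998/69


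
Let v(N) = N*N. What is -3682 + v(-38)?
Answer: -2238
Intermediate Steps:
v(N) = N²
-3682 + v(-38) = -3682 + (-38)² = -3682 + 1444 = -2238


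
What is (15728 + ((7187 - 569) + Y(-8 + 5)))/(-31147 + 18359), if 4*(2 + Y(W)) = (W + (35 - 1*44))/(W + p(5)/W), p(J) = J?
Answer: -312825/179032 ≈ -1.7473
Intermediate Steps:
Y(W) = -2 + (-9 + W)/(4*(W + 5/W)) (Y(W) = -2 + ((W + (35 - 1*44))/(W + 5/W))/4 = -2 + ((W + (35 - 44))/(W + 5/W))/4 = -2 + ((W - 9)/(W + 5/W))/4 = -2 + ((-9 + W)/(W + 5/W))/4 = -2 + (-9 + W)/(4*(W + 5/W)))
(15728 + ((7187 - 569) + Y(-8 + 5)))/(-31147 + 18359) = (15728 + ((7187 - 569) + (-40 - 9*(-8 + 5) - 7*(-8 + 5)²)/(4*(5 + (-8 + 5)²))))/(-31147 + 18359) = (15728 + (6618 + (-40 - 9*(-3) - 7*(-3)²)/(4*(5 + (-3)²))))/(-12788) = (15728 + (6618 + (-40 + 27 - 7*9)/(4*(5 + 9))))*(-1/12788) = (15728 + (6618 + (¼)*(-40 + 27 - 63)/14))*(-1/12788) = (15728 + (6618 + (¼)*(1/14)*(-76)))*(-1/12788) = (15728 + (6618 - 19/14))*(-1/12788) = (15728 + 92633/14)*(-1/12788) = (312825/14)*(-1/12788) = -312825/179032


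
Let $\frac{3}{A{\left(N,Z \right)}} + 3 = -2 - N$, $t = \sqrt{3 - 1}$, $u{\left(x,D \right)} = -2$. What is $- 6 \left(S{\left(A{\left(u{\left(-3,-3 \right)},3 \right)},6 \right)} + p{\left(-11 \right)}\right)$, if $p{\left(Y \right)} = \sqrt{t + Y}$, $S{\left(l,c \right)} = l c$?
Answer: $36 - 6 \sqrt{-11 + \sqrt{2}} \approx 36.0 - 18.577 i$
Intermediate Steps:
$t = \sqrt{2} \approx 1.4142$
$A{\left(N,Z \right)} = \frac{3}{-5 - N}$ ($A{\left(N,Z \right)} = \frac{3}{-3 - \left(2 + N\right)} = \frac{3}{-5 - N}$)
$S{\left(l,c \right)} = c l$
$p{\left(Y \right)} = \sqrt{Y + \sqrt{2}}$ ($p{\left(Y \right)} = \sqrt{\sqrt{2} + Y} = \sqrt{Y + \sqrt{2}}$)
$- 6 \left(S{\left(A{\left(u{\left(-3,-3 \right)},3 \right)},6 \right)} + p{\left(-11 \right)}\right) = - 6 \left(6 \left(- \frac{3}{5 - 2}\right) + \sqrt{-11 + \sqrt{2}}\right) = - 6 \left(6 \left(- \frac{3}{3}\right) + \sqrt{-11 + \sqrt{2}}\right) = - 6 \left(6 \left(\left(-3\right) \frac{1}{3}\right) + \sqrt{-11 + \sqrt{2}}\right) = - 6 \left(6 \left(-1\right) + \sqrt{-11 + \sqrt{2}}\right) = - 6 \left(-6 + \sqrt{-11 + \sqrt{2}}\right) = 36 - 6 \sqrt{-11 + \sqrt{2}}$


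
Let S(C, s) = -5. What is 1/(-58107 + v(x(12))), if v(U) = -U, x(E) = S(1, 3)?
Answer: -1/58102 ≈ -1.7211e-5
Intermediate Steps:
x(E) = -5
1/(-58107 + v(x(12))) = 1/(-58107 - 1*(-5)) = 1/(-58107 + 5) = 1/(-58102) = -1/58102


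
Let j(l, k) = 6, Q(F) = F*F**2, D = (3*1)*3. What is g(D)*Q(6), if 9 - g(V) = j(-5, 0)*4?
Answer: -3240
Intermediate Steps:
D = 9 (D = 3*3 = 9)
Q(F) = F**3
g(V) = -15 (g(V) = 9 - 6*4 = 9 - 1*24 = 9 - 24 = -15)
g(D)*Q(6) = -15*6**3 = -15*216 = -3240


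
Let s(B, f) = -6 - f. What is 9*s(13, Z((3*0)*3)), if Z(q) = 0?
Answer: -54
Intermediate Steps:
9*s(13, Z((3*0)*3)) = 9*(-6 - 1*0) = 9*(-6 + 0) = 9*(-6) = -54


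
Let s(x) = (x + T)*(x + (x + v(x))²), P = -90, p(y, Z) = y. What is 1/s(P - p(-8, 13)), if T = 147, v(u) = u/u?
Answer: 1/421135 ≈ 2.3745e-6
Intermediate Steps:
v(u) = 1
s(x) = (147 + x)*(x + (1 + x)²) (s(x) = (x + 147)*(x + (x + 1)²) = (147 + x)*(x + (1 + x)²))
1/s(P - p(-8, 13)) = 1/(147 + (-90 - 1*(-8))³ + 150*(-90 - 1*(-8))² + 442*(-90 - 1*(-8))) = 1/(147 + (-90 + 8)³ + 150*(-90 + 8)² + 442*(-90 + 8)) = 1/(147 + (-82)³ + 150*(-82)² + 442*(-82)) = 1/(147 - 551368 + 150*6724 - 36244) = 1/(147 - 551368 + 1008600 - 36244) = 1/421135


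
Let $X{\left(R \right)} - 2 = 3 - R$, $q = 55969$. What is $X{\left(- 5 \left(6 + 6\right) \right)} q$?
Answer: $3637985$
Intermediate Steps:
$X{\left(R \right)} = 5 - R$ ($X{\left(R \right)} = 2 - \left(-3 + R\right) = 5 - R$)
$X{\left(- 5 \left(6 + 6\right) \right)} q = \left(5 - - 5 \left(6 + 6\right)\right) 55969 = \left(5 - \left(-5\right) 12\right) 55969 = \left(5 - -60\right) 55969 = \left(5 + 60\right) 55969 = 65 \cdot 55969 = 3637985$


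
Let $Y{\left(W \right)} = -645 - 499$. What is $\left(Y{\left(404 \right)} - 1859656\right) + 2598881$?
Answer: $738081$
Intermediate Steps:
$Y{\left(W \right)} = -1144$
$\left(Y{\left(404 \right)} - 1859656\right) + 2598881 = \left(-1144 - 1859656\right) + 2598881 = -1860800 + 2598881 = 738081$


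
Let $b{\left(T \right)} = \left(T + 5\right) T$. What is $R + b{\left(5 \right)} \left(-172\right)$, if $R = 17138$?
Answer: $8538$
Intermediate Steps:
$b{\left(T \right)} = T \left(5 + T\right)$ ($b{\left(T \right)} = \left(5 + T\right) T = T \left(5 + T\right)$)
$R + b{\left(5 \right)} \left(-172\right) = 17138 + 5 \left(5 + 5\right) \left(-172\right) = 17138 + 5 \cdot 10 \left(-172\right) = 17138 + 50 \left(-172\right) = 17138 - 8600 = 8538$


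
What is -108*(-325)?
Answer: 35100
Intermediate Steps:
-108*(-325) = -1*(-35100) = 35100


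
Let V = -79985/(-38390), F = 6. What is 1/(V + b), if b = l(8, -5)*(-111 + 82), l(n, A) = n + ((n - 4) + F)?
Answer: -7678/3991919 ≈ -0.0019234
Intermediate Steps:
l(n, A) = 2 + 2*n (l(n, A) = n + ((n - 4) + 6) = n + ((-4 + n) + 6) = n + (2 + n) = 2 + 2*n)
V = 15997/7678 (V = -79985*(-1/38390) = 15997/7678 ≈ 2.0835)
b = -522 (b = (2 + 2*8)*(-111 + 82) = (2 + 16)*(-29) = 18*(-29) = -522)
1/(V + b) = 1/(15997/7678 - 522) = 1/(-3991919/7678) = -7678/3991919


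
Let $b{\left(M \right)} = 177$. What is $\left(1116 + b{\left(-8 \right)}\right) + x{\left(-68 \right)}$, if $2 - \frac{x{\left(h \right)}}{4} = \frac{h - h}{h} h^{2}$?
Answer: $1301$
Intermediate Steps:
$x{\left(h \right)} = 8$ ($x{\left(h \right)} = 8 - 4 \frac{h - h}{h} h^{2} = 8 - 4 \frac{0}{h} h^{2} = 8 - 4 \cdot 0 h^{2} = 8 - 0 = 8 + 0 = 8$)
$\left(1116 + b{\left(-8 \right)}\right) + x{\left(-68 \right)} = \left(1116 + 177\right) + 8 = 1293 + 8 = 1301$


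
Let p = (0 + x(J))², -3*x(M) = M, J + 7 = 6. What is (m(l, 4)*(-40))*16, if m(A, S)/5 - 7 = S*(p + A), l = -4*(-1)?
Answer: -675200/9 ≈ -75022.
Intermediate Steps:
J = -1 (J = -7 + 6 = -1)
l = 4
x(M) = -M/3
p = ⅑ (p = (0 - ⅓*(-1))² = (0 + ⅓)² = (⅓)² = ⅑ ≈ 0.11111)
m(A, S) = 35 + 5*S*(⅑ + A) (m(A, S) = 35 + 5*(S*(⅑ + A)) = 35 + 5*S*(⅑ + A))
(m(l, 4)*(-40))*16 = ((35 + (5/9)*4 + 5*4*4)*(-40))*16 = ((35 + 20/9 + 80)*(-40))*16 = ((1055/9)*(-40))*16 = -42200/9*16 = -675200/9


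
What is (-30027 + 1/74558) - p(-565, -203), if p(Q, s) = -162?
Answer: -2226674669/74558 ≈ -29865.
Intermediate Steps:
(-30027 + 1/74558) - p(-565, -203) = (-30027 + 1/74558) - 1*(-162) = (-30027 + 1/74558) + 162 = -2238753065/74558 + 162 = -2226674669/74558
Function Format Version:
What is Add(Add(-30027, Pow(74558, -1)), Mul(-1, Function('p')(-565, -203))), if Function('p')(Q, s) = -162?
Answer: Rational(-2226674669, 74558) ≈ -29865.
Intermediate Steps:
Add(Add(-30027, Pow(74558, -1)), Mul(-1, Function('p')(-565, -203))) = Add(Add(-30027, Pow(74558, -1)), Mul(-1, -162)) = Add(Add(-30027, Rational(1, 74558)), 162) = Add(Rational(-2238753065, 74558), 162) = Rational(-2226674669, 74558)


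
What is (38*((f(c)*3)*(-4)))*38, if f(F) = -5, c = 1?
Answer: 86640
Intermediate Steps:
(38*((f(c)*3)*(-4)))*38 = (38*(-5*3*(-4)))*38 = (38*(-15*(-4)))*38 = (38*60)*38 = 2280*38 = 86640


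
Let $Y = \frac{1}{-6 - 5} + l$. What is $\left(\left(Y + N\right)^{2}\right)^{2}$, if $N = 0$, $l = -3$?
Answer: $\frac{1336336}{14641} \approx 91.274$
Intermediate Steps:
$Y = - \frac{34}{11}$ ($Y = \frac{1}{-6 - 5} - 3 = \frac{1}{-11} - 3 = - \frac{1}{11} - 3 = - \frac{34}{11} \approx -3.0909$)
$\left(\left(Y + N\right)^{2}\right)^{2} = \left(\left(- \frac{34}{11} + 0\right)^{2}\right)^{2} = \left(\left(- \frac{34}{11}\right)^{2}\right)^{2} = \left(\frac{1156}{121}\right)^{2} = \frac{1336336}{14641}$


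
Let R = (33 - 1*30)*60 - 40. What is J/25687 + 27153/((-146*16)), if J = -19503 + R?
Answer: -43688887/3529696 ≈ -12.378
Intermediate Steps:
R = 140 (R = (33 - 30)*60 - 40 = 3*60 - 40 = 180 - 40 = 140)
J = -19363 (J = -19503 + 140 = -19363)
J/25687 + 27153/((-146*16)) = -19363/25687 + 27153/((-146*16)) = -19363*1/25687 + 27153/(-2336) = -1139/1511 + 27153*(-1/2336) = -1139/1511 - 27153/2336 = -43688887/3529696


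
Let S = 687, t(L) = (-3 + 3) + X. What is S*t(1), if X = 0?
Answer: 0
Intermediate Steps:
t(L) = 0 (t(L) = (-3 + 3) + 0 = 0 + 0 = 0)
S*t(1) = 687*0 = 0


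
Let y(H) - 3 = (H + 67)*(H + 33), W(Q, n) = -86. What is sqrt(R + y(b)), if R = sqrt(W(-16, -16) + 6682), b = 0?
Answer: sqrt(2214 + 2*sqrt(1649)) ≈ 47.908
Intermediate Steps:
R = 2*sqrt(1649) (R = sqrt(-86 + 6682) = sqrt(6596) = 2*sqrt(1649) ≈ 81.216)
y(H) = 3 + (33 + H)*(67 + H) (y(H) = 3 + (H + 67)*(H + 33) = 3 + (67 + H)*(33 + H) = 3 + (33 + H)*(67 + H))
sqrt(R + y(b)) = sqrt(2*sqrt(1649) + (2214 + 0**2 + 100*0)) = sqrt(2*sqrt(1649) + (2214 + 0 + 0)) = sqrt(2*sqrt(1649) + 2214) = sqrt(2214 + 2*sqrt(1649))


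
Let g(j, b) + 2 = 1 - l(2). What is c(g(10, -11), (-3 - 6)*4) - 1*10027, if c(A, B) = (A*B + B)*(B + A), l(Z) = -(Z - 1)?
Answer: -8731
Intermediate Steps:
l(Z) = 1 - Z (l(Z) = -(-1 + Z) = 1 - Z)
g(j, b) = 0 (g(j, b) = -2 + (1 - (1 - 1*2)) = -2 + (1 - (1 - 2)) = -2 + (1 - 1*(-1)) = -2 + (1 + 1) = -2 + 2 = 0)
c(A, B) = (A + B)*(B + A*B) (c(A, B) = (B + A*B)*(A + B) = (A + B)*(B + A*B))
c(g(10, -11), (-3 - 6)*4) - 1*10027 = ((-3 - 6)*4)*(0 + (-3 - 6)*4 + 0² + 0*((-3 - 6)*4)) - 1*10027 = (-9*4)*(0 - 9*4 + 0 + 0*(-9*4)) - 10027 = -36*(0 - 36 + 0 + 0*(-36)) - 10027 = -36*(0 - 36 + 0 + 0) - 10027 = -36*(-36) - 10027 = 1296 - 10027 = -8731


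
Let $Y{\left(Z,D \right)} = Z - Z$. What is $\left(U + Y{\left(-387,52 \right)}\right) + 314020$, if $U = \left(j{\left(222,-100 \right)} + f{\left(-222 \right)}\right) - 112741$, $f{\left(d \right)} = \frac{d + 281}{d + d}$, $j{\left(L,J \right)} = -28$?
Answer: $\frac{89355385}{444} \approx 2.0125 \cdot 10^{5}$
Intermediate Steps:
$Y{\left(Z,D \right)} = 0$
$f{\left(d \right)} = \frac{281 + d}{2 d}$
$U = - \frac{50069495}{444}$ ($U = \left(-28 + \frac{281 - 222}{2 \left(-222\right)}\right) - 112741 = \left(-28 + \frac{1}{2} \left(- \frac{1}{222}\right) 59\right) - 112741 = \left(-28 - \frac{59}{444}\right) - 112741 = - \frac{12491}{444} - 112741 = - \frac{50069495}{444} \approx -1.1277 \cdot 10^{5}$)
$\left(U + Y{\left(-387,52 \right)}\right) + 314020 = \left(- \frac{50069495}{444} + 0\right) + 314020 = - \frac{50069495}{444} + 314020 = \frac{89355385}{444}$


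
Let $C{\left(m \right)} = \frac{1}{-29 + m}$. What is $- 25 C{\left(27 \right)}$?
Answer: $\frac{25}{2} \approx 12.5$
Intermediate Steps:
$- 25 C{\left(27 \right)} = - \frac{25}{-29 + 27} = - \frac{25}{-2} = \left(-25\right) \left(- \frac{1}{2}\right) = \frac{25}{2}$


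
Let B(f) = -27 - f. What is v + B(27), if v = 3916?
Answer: 3862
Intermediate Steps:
v + B(27) = 3916 + (-27 - 1*27) = 3916 + (-27 - 27) = 3916 - 54 = 3862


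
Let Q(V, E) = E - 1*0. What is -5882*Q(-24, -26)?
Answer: 152932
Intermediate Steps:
Q(V, E) = E (Q(V, E) = E + 0 = E)
-5882*Q(-24, -26) = -5882*(-26) = 152932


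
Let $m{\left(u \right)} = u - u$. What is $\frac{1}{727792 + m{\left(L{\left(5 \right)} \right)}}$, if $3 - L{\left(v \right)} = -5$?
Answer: $\frac{1}{727792} \approx 1.374 \cdot 10^{-6}$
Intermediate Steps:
$L{\left(v \right)} = 8$ ($L{\left(v \right)} = 3 - -5 = 3 + 5 = 8$)
$m{\left(u \right)} = 0$
$\frac{1}{727792 + m{\left(L{\left(5 \right)} \right)}} = \frac{1}{727792 + 0} = \frac{1}{727792}$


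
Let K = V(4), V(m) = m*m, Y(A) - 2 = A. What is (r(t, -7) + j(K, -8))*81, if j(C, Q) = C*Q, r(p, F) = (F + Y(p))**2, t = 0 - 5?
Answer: -2268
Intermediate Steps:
Y(A) = 2 + A
V(m) = m**2
t = -5
r(p, F) = (2 + F + p)**2 (r(p, F) = (F + (2 + p))**2 = (2 + F + p)**2)
K = 16 (K = 4**2 = 16)
(r(t, -7) + j(K, -8))*81 = ((2 - 7 - 5)**2 + 16*(-8))*81 = ((-10)**2 - 128)*81 = (100 - 128)*81 = -28*81 = -2268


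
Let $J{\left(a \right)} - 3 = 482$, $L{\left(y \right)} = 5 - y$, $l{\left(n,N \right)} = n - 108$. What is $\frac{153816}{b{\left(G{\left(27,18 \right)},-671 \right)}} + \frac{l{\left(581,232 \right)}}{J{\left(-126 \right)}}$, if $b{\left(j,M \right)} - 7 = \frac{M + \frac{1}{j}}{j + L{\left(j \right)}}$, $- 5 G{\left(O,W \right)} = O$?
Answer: $- \frac{10062977879}{8330845} \approx -1207.9$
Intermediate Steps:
$l{\left(n,N \right)} = -108 + n$
$G{\left(O,W \right)} = - \frac{O}{5}$
$J{\left(a \right)} = 485$ ($J{\left(a \right)} = 3 + 482 = 485$)
$b{\left(j,M \right)} = 7 + \frac{M}{5} + \frac{1}{5 j}$ ($b{\left(j,M \right)} = 7 + \frac{M + \frac{1}{j}}{j - \left(-5 + j\right)} = 7 + \frac{M + \frac{1}{j}}{5} = 7 + \left(M + \frac{1}{j}\right) \frac{1}{5} = 7 + \left(\frac{M}{5} + \frac{1}{5 j}\right) = 7 + \frac{M}{5} + \frac{1}{5 j}$)
$\frac{153816}{b{\left(G{\left(27,18 \right)},-671 \right)}} + \frac{l{\left(581,232 \right)}}{J{\left(-126 \right)}} = \frac{153816}{7 + \frac{1}{5} \left(-671\right) + \frac{1}{5 \left(\left(- \frac{1}{5}\right) 27\right)}} + \frac{-108 + 581}{485} = \frac{153816}{7 - \frac{671}{5} + \frac{1}{5 \left(- \frac{27}{5}\right)}} + 473 \cdot \frac{1}{485} = \frac{153816}{7 - \frac{671}{5} + \frac{1}{5} \left(- \frac{5}{27}\right)} + \frac{473}{485} = \frac{153816}{7 - \frac{671}{5} - \frac{1}{27}} + \frac{473}{485} = \frac{153816}{- \frac{17177}{135}} + \frac{473}{485} = 153816 \left(- \frac{135}{17177}\right) + \frac{473}{485} = - \frac{20765160}{17177} + \frac{473}{485} = - \frac{10062977879}{8330845}$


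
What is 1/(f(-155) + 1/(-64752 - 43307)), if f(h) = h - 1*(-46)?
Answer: -108059/11778432 ≈ -0.0091743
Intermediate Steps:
f(h) = 46 + h (f(h) = h + 46 = 46 + h)
1/(f(-155) + 1/(-64752 - 43307)) = 1/((46 - 155) + 1/(-64752 - 43307)) = 1/(-109 + 1/(-108059)) = 1/(-109 - 1/108059) = 1/(-11778432/108059) = -108059/11778432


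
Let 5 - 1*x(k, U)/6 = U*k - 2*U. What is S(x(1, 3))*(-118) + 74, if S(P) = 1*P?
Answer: -5590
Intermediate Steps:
x(k, U) = 30 + 12*U - 6*U*k (x(k, U) = 30 - 6*(U*k - 2*U) = 30 - 6*(-2*U + U*k) = 30 + (12*U - 6*U*k) = 30 + 12*U - 6*U*k)
S(P) = P
S(x(1, 3))*(-118) + 74 = (30 + 12*3 - 6*3*1)*(-118) + 74 = (30 + 36 - 18)*(-118) + 74 = 48*(-118) + 74 = -5664 + 74 = -5590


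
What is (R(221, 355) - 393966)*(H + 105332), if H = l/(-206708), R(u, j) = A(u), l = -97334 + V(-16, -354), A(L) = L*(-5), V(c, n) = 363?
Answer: -8601906178210917/206708 ≈ -4.1614e+10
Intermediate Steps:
A(L) = -5*L
l = -96971 (l = -97334 + 363 = -96971)
R(u, j) = -5*u
H = 96971/206708 (H = -96971/(-206708) = -96971*(-1/206708) = 96971/206708 ≈ 0.46912)
(R(221, 355) - 393966)*(H + 105332) = (-5*221 - 393966)*(96971/206708 + 105332) = (-1105 - 393966)*(21773064027/206708) = -395071*21773064027/206708 = -8601906178210917/206708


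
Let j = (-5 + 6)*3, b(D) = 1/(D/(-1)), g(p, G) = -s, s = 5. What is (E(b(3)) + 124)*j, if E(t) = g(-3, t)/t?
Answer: 417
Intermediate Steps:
g(p, G) = -5 (g(p, G) = -1*5 = -5)
b(D) = -1/D (b(D) = 1/(D*(-1)) = 1/(-D) = 1*(-1/D) = -1/D)
j = 3 (j = 1*3 = 3)
E(t) = -5/t
(E(b(3)) + 124)*j = (-5/((-1/3)) + 124)*3 = (-5/((-1*⅓)) + 124)*3 = (-5/(-⅓) + 124)*3 = (-5*(-3) + 124)*3 = (15 + 124)*3 = 139*3 = 417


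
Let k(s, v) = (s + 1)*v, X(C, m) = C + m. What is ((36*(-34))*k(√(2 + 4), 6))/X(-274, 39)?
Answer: 7344/235 + 7344*√6/235 ≈ 107.80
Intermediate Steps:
k(s, v) = v*(1 + s) (k(s, v) = (1 + s)*v = v*(1 + s))
((36*(-34))*k(√(2 + 4), 6))/X(-274, 39) = ((36*(-34))*(6*(1 + √(2 + 4))))/(-274 + 39) = -7344*(1 + √6)/(-235) = -1224*(6 + 6*√6)*(-1/235) = (-7344 - 7344*√6)*(-1/235) = 7344/235 + 7344*√6/235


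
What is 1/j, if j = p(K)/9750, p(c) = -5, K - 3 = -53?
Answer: -1950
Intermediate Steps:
K = -50 (K = 3 - 53 = -50)
j = -1/1950 (j = -5/9750 = -5*1/9750 = -1/1950 ≈ -0.00051282)
1/j = 1/(-1/1950) = -1950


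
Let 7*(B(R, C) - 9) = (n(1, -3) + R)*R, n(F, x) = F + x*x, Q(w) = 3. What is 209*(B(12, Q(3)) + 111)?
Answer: 230736/7 ≈ 32962.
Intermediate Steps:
n(F, x) = F + x²
B(R, C) = 9 + R*(10 + R)/7 (B(R, C) = 9 + (((1 + (-3)²) + R)*R)/7 = 9 + (((1 + 9) + R)*R)/7 = 9 + ((10 + R)*R)/7 = 9 + (R*(10 + R))/7 = 9 + R*(10 + R)/7)
209*(B(12, Q(3)) + 111) = 209*((9 + (⅐)*12² + (10/7)*12) + 111) = 209*((9 + (⅐)*144 + 120/7) + 111) = 209*((9 + 144/7 + 120/7) + 111) = 209*(327/7 + 111) = 209*(1104/7) = 230736/7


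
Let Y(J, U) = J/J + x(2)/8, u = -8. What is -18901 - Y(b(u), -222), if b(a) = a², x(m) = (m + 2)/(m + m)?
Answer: -151217/8 ≈ -18902.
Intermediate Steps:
x(m) = (2 + m)/(2*m) (x(m) = (2 + m)/((2*m)) = (2 + m)*(1/(2*m)) = (2 + m)/(2*m))
Y(J, U) = 9/8 (Y(J, U) = J/J + ((½)*(2 + 2)/2)/8 = 1 + ((½)*(½)*4)*(⅛) = 1 + 1*(⅛) = 1 + ⅛ = 9/8)
-18901 - Y(b(u), -222) = -18901 - 1*9/8 = -18901 - 9/8 = -151217/8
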